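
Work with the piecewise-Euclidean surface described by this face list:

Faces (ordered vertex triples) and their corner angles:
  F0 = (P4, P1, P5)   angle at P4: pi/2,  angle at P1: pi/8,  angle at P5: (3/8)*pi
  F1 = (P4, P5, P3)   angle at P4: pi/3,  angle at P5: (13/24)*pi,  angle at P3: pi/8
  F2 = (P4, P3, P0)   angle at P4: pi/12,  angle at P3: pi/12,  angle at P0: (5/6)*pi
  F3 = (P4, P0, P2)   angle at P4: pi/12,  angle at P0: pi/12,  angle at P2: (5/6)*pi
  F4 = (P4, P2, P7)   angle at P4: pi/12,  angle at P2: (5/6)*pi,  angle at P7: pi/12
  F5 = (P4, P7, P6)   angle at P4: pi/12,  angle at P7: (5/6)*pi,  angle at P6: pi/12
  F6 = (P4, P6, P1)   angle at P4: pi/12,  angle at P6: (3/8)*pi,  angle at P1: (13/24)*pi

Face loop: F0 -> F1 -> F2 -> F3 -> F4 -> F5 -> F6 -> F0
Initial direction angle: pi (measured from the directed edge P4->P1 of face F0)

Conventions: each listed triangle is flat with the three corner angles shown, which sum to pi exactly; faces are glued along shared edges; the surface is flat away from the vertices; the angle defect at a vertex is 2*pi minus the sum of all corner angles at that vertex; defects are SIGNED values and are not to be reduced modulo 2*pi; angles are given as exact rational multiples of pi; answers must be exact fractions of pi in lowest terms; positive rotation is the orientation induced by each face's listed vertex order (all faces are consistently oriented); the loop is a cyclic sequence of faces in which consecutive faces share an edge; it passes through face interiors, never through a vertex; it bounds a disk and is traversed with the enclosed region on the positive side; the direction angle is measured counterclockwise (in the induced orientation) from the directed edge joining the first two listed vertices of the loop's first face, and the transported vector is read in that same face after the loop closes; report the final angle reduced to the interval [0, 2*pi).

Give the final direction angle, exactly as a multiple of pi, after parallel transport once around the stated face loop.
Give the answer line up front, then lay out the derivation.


Answer: final direction angle = (7/4)*pi

enclosed vertex P4: corner angles sum to (5/4)*pi, defect = 2*pi - (5/4)*pi = (3/4)*pi
transport around the loop rotates by the sum of enclosed defects; add to the initial angle mod 2*pi
final angle = pi + (3/4)*pi = (7/4)*pi (mod 2*pi)


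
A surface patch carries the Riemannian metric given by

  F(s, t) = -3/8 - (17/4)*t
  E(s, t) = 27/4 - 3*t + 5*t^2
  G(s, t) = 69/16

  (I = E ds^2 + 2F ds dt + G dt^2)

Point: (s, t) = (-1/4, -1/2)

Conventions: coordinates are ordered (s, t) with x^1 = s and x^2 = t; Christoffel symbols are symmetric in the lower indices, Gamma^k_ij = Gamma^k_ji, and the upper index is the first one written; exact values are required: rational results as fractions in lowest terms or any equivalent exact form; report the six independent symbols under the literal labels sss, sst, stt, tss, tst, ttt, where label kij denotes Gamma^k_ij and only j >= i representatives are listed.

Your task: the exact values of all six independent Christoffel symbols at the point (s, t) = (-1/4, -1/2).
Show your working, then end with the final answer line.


E = 19/2, F = 7/4, G = 69/16 at the point
E_s = 0, E_t = -8, F_s = 0, F_t = -17/4, G_s = 0, G_t = 0
EG - F^2 = 1213/32;  g^inv = (32/1213) * [[69/16, -7/4], [-7/4, 19/2]]
first-kind symbols [ij,l] = (1/2)(d_i g_jl + d_j g_il - d_l g_ij): [ss,s] = E_s/2 = 0, [ss,t] = F_s - E_t/2 = 4, [st,s] = E_t/2 = -4, [st,t] = G_s/2 = 0, [tt,s] = F_t - G_s/2 = -17/4, [tt,t] = G_t/2 = 0
Gamma^s_ij = (G*[ij,s] - F*[ij,t])/(EG - F^2), Gamma^t_ij = (E*[ij,t] - F*[ij,s])/(EG - F^2)

Answer: Gamma_sss = -224/1213, Gamma_sst = -552/1213, Gamma_stt = -1173/2426, Gamma_tss = 1216/1213, Gamma_tst = 224/1213, Gamma_ttt = 238/1213


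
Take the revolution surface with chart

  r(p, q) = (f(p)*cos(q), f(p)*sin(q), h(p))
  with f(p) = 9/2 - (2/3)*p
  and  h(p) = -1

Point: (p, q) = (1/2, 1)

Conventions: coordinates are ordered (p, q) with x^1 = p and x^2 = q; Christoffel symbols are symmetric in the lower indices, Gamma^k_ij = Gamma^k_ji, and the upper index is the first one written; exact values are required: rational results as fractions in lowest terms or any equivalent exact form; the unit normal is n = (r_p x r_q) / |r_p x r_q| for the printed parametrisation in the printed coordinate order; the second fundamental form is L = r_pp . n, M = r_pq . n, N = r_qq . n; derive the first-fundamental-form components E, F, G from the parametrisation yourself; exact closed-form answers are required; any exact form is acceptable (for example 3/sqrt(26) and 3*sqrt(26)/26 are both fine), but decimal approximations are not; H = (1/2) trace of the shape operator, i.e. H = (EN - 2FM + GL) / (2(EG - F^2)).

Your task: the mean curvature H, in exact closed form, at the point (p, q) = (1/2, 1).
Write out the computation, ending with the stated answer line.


f = 25/6, f' = -2/3, f'' = 0, h' = 0, h'' = 0
E = 4/9, F = 0, G = 625/36; answer radicand W^2 = 4/9
unnormalised second-form numerators: l = 0, m = 0, n = 0; L = l/sqrt(4/9), and similarly M = m/sqrt(W^2), N = n/sqrt(W^2)
H = (E*n - 2*F*m + G*l) / (2*(EG - F^2)*sqrt(W^2)); E*n - 2*F*m + G*l = 0, EG - F^2 = 625/81, so H = (0)/sqrt(4/9)

Answer: H = 0


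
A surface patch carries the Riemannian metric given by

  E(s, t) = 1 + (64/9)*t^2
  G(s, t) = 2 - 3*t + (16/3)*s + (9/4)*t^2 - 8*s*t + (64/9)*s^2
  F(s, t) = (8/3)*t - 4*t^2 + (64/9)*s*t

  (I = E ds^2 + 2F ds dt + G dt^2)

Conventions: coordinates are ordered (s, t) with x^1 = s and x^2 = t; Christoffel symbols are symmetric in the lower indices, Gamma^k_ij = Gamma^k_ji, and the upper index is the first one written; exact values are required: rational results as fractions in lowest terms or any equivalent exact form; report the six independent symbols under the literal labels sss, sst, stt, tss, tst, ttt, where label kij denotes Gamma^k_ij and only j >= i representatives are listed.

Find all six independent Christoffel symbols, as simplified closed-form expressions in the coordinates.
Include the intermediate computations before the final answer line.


E = 1 + (64/9)*t^2; F = (8/3)*t - 4*t^2 + (64/9)*s*t; G = 2 - 3*t + (16/3)*s + (9/4)*t^2 - 8*s*t + (64/9)*s^2
Gamma^k_ij = (1/2) g^{kl} (d_i g_jl + d_j g_il - d_l g_ij), with g^inv = (1/(EG-F^2)) [[G, -F], [-F, E]]
first partials: E_s = 0, E_t = (128/9)*t, F_s = (64/9)*t, F_t = 8/3 - 8*t + (64/9)*s, G_s = 16/3 - 8*t + (128/9)*s, G_t = -3 + (9/2)*t - 8*s
D = EG - F^2 = 2 - 3*t + (16/3)*s + (337/36)*t^2 - 8*s*t + (64/9)*s^2
expanded: Gamma^s_ss = (G E_s - 2F F_s + F E_t)/(2D), Gamma^s_st = (G E_t - F G_s)/(2D), Gamma^s_tt = (2G F_t - G G_s - F G_t)/(2D), Gamma^t_ss = (2E F_s - E E_t - F E_s)/(2D), Gamma^t_st = (E G_s - F E_t)/(2D), Gamma^t_tt = (E G_t - 2F F_t + F G_s)/(2D); substitute and cancel common factors

Answer: Gamma_sss = 0, Gamma_sst = 256*t/(256*s^2 - 288*s*t + 192*s + 337*t^2 - 108*t + 72), Gamma_stt = -144*t/(256*s^2 - 288*s*t + 192*s + 337*t^2 - 108*t + 72), Gamma_tss = 0, Gamma_tst = (256*s - 144*t + 96)/(256*s^2 - 288*s*t + 192*s + 337*t^2 - 108*t + 72), Gamma_ttt = (-144*s + 81*t - 54)/(256*s^2 - 288*s*t + 192*s + 337*t^2 - 108*t + 72)


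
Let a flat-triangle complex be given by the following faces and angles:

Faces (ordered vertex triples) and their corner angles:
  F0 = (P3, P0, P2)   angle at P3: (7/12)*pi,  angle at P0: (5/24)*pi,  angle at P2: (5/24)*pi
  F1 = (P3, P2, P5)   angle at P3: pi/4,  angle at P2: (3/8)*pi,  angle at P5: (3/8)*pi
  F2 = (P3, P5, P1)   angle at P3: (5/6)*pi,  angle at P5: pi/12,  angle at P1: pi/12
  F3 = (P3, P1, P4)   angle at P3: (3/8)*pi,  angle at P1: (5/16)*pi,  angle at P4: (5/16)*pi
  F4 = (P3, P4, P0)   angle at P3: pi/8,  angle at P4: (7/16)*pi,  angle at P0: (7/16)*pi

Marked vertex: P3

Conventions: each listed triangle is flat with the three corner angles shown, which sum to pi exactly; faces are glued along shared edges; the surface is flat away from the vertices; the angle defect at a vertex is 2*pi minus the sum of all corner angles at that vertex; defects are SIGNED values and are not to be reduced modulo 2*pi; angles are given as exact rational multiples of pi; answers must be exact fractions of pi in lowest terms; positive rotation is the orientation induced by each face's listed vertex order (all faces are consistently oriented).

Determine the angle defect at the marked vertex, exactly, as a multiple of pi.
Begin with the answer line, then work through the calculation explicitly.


Answer: defect(P3) = -pi/6

Sum of corner angles at P3: (13/6)*pi
defect = 2*pi - (13/6)*pi


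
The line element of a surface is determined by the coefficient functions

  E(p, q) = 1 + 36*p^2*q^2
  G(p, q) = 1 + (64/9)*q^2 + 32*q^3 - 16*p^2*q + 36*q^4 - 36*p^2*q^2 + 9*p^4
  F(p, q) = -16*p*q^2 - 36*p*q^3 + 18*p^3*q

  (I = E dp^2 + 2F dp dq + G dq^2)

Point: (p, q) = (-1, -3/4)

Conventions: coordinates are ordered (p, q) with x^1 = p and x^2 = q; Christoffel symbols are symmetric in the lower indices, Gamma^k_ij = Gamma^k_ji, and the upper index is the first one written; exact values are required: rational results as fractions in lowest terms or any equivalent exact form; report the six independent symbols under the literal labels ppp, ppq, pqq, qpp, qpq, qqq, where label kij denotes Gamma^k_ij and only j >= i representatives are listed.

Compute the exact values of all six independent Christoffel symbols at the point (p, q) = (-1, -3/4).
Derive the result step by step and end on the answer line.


E = 85/4, F = 117/16, G = 233/64 at the point
E_p = -81/2, E_q = -54, F_p = -549/16, F_q = 75/4, G_p = -39/2, G_q = 247/12
EG - F^2 = 1529/64;  g^inv = (64/1529) * [[233/64, -117/16], [-117/16, 85/4]]
first-kind symbols [ij,l] = (1/2)(d_i g_jl + d_j g_il - d_l g_ij): [pp,p] = E_p/2 = -81/4, [pp,q] = F_p - E_q/2 = -117/16, [pq,p] = E_q/2 = -27, [pq,q] = G_p/2 = -39/4, [qq,p] = F_q - G_p/2 = 57/2, [qq,q] = G_q/2 = 247/24
Gamma^p_ij = (G*[ij,p] - F*[ij,q])/(EG - F^2), Gamma^q_ij = (E*[ij,q] - F*[ij,p])/(EG - F^2)

Answer: Gamma_ppp = -1296/1529, Gamma_ppq = -1728/1529, Gamma_pqq = 1824/1529, Gamma_qpp = -468/1529, Gamma_qpq = -624/1529, Gamma_qqq = 1976/4587


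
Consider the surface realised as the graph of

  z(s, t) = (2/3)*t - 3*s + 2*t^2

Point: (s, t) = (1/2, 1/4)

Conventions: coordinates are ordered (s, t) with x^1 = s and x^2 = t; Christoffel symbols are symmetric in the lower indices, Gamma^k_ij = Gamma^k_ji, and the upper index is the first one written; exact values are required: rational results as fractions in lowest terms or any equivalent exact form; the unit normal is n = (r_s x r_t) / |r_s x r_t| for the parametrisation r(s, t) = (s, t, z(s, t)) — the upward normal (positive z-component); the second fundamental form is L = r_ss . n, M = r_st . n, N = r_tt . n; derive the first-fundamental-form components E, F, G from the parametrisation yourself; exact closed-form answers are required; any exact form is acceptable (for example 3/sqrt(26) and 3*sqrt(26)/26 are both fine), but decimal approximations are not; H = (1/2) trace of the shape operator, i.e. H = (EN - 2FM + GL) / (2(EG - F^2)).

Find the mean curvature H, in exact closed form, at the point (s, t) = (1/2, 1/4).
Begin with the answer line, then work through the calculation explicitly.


Answer: H = 108*sqrt(115)/2645

z_s = -3, z_t = 5/3, z_ss = 0, z_st = 0, z_tt = 4
E = 10, F = -5, G = 34/9; answer radicand W^2 = 115/9
unnormalised second-form numerators: l = 0, m = 0, n = 4; L = l/sqrt(115/9), and similarly M = m/sqrt(W^2), N = n/sqrt(W^2)
H = (E*n - 2*F*m + G*l) / (2*(EG - F^2)*sqrt(W^2)); E*n - 2*F*m + G*l = 40, EG - F^2 = 115/9, so H = (36/23)/sqrt(115/9)


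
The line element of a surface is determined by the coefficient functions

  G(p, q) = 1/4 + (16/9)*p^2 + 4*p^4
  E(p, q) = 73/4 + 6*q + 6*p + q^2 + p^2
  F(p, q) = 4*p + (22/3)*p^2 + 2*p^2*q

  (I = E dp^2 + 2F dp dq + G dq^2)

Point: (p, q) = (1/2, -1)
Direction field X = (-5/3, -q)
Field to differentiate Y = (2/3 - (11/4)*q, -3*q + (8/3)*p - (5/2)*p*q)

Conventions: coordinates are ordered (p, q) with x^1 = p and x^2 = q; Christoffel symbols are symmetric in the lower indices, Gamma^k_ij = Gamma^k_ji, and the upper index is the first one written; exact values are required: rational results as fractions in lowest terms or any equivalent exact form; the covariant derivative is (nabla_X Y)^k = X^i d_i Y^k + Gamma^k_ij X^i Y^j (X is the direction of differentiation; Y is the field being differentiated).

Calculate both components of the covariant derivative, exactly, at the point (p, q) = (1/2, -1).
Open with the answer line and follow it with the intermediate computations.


Answer: (nabla_X Y)^p = 492635/17388, (nabla_X Y)^q = -344969/1932

E = 33/2, F = 10/3, G = 17/18 at the point
E_p = 7, E_q = 4, F_p = 28/3, F_q = 1/2, G_p = 34/9, G_q = 0
EG - F^2 = 161/36;  g^inv = (36/161) * [[17/18, -10/3], [-10/3, 33/2]]
first-kind symbols [ij,l] = (1/2)(d_i g_jl + d_j g_il - d_l g_ij): [pp,p] = E_p/2 = 7/2, [pp,q] = F_p - E_q/2 = 22/3, [pq,p] = E_q/2 = 2, [pq,q] = G_p/2 = 17/9, [qq,p] = F_q - G_p/2 = -25/18, [qq,q] = G_q/2 = 0
Gamma^p_ij = (G*[ij,p] - F*[ij,q])/(EG - F^2), Gamma^q_ij = (E*[ij,q] - F*[ij,p])/(EG - F^2)
Gamma_ppp = -761/161, Gamma_ppq = -68/69, Gamma_pqq = -425/1449, Gamma_qpp = 3936/161, Gamma_qpq = 126/23, Gamma_qqq = 500/483
X = (-5/3, 1), Y = (41/12, 67/12) at the point


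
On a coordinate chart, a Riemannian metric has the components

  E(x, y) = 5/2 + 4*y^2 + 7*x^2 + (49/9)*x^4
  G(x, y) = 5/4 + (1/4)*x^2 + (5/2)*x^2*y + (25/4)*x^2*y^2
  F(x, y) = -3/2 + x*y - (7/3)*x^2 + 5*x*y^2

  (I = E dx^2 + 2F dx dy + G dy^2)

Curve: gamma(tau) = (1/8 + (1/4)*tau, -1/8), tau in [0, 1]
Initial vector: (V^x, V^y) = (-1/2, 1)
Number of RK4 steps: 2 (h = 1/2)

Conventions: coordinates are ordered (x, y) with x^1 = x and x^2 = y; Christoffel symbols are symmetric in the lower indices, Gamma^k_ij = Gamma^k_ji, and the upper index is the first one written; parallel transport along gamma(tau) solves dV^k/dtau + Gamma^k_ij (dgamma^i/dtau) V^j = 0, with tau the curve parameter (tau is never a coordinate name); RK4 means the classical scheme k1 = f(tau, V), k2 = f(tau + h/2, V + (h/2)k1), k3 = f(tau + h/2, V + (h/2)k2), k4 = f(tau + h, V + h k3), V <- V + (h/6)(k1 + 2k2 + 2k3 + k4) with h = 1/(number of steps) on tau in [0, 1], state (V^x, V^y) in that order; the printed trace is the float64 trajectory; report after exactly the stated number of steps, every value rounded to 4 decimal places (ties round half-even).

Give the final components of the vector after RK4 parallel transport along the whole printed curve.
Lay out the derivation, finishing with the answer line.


gamma'(tau) = (1/4, 0); f(tau, V)^k = -Gamma^k_ij(gamma(tau)) gamma'^i(tau) V^j; h = 1/2; intermediate values shown to 6 dp
curve data and Christoffel symbols at the stage parameters:
  tau = 0.000000: gamma = (0.125000, -0.125000), gamma' = (0.250000, 0.000000); Gamma_xxx = 0.954133, Gamma_xxy = -0.641441, Gamma_xyy = -0.034514, Gamma_yxx = 1.072624, Gamma_yxy = -0.787583, Gamma_yyy = -0.036709
  tau = 0.250000: gamma = (0.187500, -0.125000), gamma' = (0.250000, 0.000000); Gamma_xxx = 1.069568, Gamma_xxy = -0.620140, Gamma_xyy = -0.041015, Gamma_yxx = 1.022681, Gamma_yxy = -0.783177, Gamma_yyy = -0.038976
  tau = 0.500000: gamma = (0.250000, -0.125000), gamma' = (0.250000, 0.000000); Gamma_xxx = 1.179500, Gamma_xxy = -0.590426, Gamma_xyy = -0.039302, Gamma_yxx = 0.991490, Gamma_yxy = -0.774537, Gamma_yyy = -0.028628
  tau = 0.750000: gamma = (0.312500, -0.125000), gamma' = (0.250000, 0.000000); Gamma_xxx = 1.281847, Gamma_xxy = -0.553602, Gamma_xyy = -0.029093, Gamma_yxx = 0.980049, Gamma_yxy = -0.760847, Gamma_yyy = -0.003924
  tau = 1.000000: gamma = (0.375000, -0.125000), gamma' = (0.250000, 0.000000); Gamma_xxx = 1.374331, Gamma_xxy = -0.511298, Gamma_xyy = -0.010623, Gamma_yxx = 0.987879, Gamma_yxy = -0.741484, Gamma_yyy = 0.036904
step 0: V^x = -0.5000, V^y = 1.0000
step 1: k1 = (0.279627, 0.330974), k2 = (0.282867, 0.321957), k3 = (0.282301, 0.321309), k4 = (0.277136, 0.313691); V <- V + (h/6)(k1 + 2k2 + 2k3 + k4): V^x = -0.3594, V^y = 1.1609
step 2: k1 = (0.277342, 0.313884), k2 = (0.264491, 0.306821), k3 = (0.265276, 0.307272), k4 = (0.245948, 0.299688); V <- V + (h/6)(k1 + 2k2 + 2k3 + k4): V^x = -0.2275, V^y = 1.3144

Answer: V^x = -0.2275, V^y = 1.3144


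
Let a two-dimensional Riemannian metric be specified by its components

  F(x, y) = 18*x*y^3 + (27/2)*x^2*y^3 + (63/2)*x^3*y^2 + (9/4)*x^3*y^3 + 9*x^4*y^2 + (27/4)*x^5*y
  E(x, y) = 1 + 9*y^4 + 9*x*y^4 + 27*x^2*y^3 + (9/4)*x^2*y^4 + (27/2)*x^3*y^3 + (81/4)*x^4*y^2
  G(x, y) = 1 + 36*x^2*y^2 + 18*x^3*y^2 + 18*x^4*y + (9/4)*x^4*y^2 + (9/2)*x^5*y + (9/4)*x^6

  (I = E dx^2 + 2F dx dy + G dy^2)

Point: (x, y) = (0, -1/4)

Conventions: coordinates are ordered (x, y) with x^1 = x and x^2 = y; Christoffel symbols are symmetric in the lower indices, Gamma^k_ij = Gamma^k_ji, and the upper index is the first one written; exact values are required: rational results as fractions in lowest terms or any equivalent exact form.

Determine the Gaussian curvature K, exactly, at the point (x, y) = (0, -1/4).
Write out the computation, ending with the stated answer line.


E = 265/256, F = 0, G = 1, EG - F^2 = 265/256 at the point
E_x = 9/256, E_y = -9/16, F_x = -9/32, F_y = 0, G_x = 0, G_y = 0
E_yy = 27/4, F_xy = 27/8, G_xx = 9/2
K follows from Brioschi's formula, (det M1 - det M2)/(EG - F^2)^2.
M1 = [[-E_yy/2 + F_xy - G_xx/2, E_x/2, F_x - E_y/2], [F_y - G_x/2, E, F], [G_y/2, F, G]] = [[-9/4, 9/512, 0], [0, 265/256, 0], [0, 0, 1]]; det M1 = -2385/1024
M2 = [[0, E_y/2, G_x/2], [E_y/2, E, F], [G_x/2, F, G]] = [[0, -9/32, 0], [-9/32, 265/256, 0], [0, 0, 1]]; det M2 = -81/1024
det M1 - det M2 = -9/4; K = -9/4 / (265/256)^2 = -147456/70225

Answer: K = -147456/70225


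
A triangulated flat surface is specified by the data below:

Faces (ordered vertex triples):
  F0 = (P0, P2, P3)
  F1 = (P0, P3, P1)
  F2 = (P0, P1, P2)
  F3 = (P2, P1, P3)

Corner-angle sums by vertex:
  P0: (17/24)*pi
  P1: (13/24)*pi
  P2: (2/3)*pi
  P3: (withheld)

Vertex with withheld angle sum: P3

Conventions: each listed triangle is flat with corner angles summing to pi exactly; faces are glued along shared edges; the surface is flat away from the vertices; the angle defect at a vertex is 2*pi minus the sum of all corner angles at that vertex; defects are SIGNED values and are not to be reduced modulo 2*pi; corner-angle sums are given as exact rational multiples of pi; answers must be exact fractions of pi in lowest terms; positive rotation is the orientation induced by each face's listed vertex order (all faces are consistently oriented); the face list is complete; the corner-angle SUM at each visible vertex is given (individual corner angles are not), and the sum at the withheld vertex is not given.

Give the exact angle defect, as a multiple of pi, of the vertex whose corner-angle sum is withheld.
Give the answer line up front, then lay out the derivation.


Answer: defect(P3) = -pi/12

V = 4, E = 6, F = 4; chi = V - E + F = 2
Gauss-Bonnet: total defect = 2*pi*chi = 4*pi; visible defects sum to (49/12)*pi


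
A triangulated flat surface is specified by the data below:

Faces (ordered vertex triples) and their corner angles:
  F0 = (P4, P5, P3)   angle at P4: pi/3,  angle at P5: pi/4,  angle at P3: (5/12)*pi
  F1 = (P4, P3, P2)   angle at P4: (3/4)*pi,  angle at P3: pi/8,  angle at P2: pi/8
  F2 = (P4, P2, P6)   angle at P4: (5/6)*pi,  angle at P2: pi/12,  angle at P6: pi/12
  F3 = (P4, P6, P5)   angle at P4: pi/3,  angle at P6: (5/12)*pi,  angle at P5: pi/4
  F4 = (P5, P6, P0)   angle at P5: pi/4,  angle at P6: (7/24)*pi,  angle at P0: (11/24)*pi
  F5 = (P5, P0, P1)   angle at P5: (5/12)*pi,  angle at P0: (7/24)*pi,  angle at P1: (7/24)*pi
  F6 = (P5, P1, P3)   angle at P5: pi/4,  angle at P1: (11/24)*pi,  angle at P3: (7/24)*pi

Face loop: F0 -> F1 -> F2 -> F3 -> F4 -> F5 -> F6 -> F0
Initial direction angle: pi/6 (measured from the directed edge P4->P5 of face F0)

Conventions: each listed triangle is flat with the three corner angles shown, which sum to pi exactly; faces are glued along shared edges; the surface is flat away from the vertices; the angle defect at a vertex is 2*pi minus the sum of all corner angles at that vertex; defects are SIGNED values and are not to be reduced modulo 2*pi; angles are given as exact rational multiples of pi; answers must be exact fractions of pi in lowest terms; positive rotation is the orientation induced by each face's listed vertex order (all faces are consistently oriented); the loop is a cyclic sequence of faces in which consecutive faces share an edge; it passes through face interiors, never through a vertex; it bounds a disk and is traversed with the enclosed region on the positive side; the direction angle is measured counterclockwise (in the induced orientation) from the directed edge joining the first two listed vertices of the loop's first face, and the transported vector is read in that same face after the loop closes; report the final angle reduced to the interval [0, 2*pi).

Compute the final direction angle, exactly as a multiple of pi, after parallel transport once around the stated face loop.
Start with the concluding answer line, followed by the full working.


Answer: final direction angle = pi/2

enclosed vertex P4: corner angles sum to (9/4)*pi, defect = 2*pi - (9/4)*pi = -pi/4
enclosed vertex P5: corner angles sum to (17/12)*pi, defect = 2*pi - (17/12)*pi = (7/12)*pi
adding the enclosed defects to the starting angle (mod 2*pi, induced orientation) gives the holonomy
final angle = pi/6 + pi/3 = pi/2 (mod 2*pi)


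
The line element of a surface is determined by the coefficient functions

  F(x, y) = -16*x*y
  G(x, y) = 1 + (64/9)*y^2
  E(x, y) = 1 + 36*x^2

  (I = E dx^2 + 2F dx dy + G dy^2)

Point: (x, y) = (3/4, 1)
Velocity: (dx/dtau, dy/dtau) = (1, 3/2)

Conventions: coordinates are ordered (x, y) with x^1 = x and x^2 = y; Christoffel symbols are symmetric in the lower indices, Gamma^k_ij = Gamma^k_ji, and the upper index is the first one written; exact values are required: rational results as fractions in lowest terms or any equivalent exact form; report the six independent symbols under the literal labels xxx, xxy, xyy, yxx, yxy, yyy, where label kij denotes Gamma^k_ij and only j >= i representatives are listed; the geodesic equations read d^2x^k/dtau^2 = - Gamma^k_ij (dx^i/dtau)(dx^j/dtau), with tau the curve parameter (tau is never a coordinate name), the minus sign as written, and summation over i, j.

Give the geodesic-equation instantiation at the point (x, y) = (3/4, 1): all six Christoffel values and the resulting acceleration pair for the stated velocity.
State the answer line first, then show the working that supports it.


Answer: Gamma_xxx = 972/1021, Gamma_xxy = 0, Gamma_xyy = -432/1021, Gamma_yxx = -576/1021, Gamma_yxy = 0, Gamma_yyy = 256/1021; accelerations (d^2x/dtau^2, d^2y/dtau^2) = (0, 0)

E = 85/4, F = -12, G = 73/9 at the point
E_x = 54, E_y = 0, F_x = -16, F_y = -12, G_x = 0, G_y = 128/9
EG - F^2 = 1021/36;  g^inv = (36/1021) * [[73/9, 12], [12, 85/4]]
first-kind symbols [ij,l] = (1/2)(d_i g_jl + d_j g_il - d_l g_ij): [xx,x] = E_x/2 = 27, [xx,y] = F_x - E_y/2 = -16, [xy,x] = E_y/2 = 0, [xy,y] = G_x/2 = 0, [yy,x] = F_y - G_x/2 = -12, [yy,y] = G_y/2 = 64/9
Gamma^x_ij = (G*[ij,x] - F*[ij,y])/(EG - F^2), Gamma^y_ij = (E*[ij,y] - F*[ij,x])/(EG - F^2)
Gamma_xxx = 972/1021, Gamma_xxy = 0, Gamma_xyy = -432/1021, Gamma_yxx = -576/1021, Gamma_yxy = 0, Gamma_yyy = 256/1021
d^2x/dtau^2 = -(Gamma_xxx*(1)^2 + 2*Gamma_xxy*(1)*(3/2) + Gamma_xyy*(3/2)^2) = 0
d^2y/dtau^2 = -(Gamma_yxx*(1)^2 + 2*Gamma_yxy*(1)*(3/2) + Gamma_yyy*(3/2)^2) = 0


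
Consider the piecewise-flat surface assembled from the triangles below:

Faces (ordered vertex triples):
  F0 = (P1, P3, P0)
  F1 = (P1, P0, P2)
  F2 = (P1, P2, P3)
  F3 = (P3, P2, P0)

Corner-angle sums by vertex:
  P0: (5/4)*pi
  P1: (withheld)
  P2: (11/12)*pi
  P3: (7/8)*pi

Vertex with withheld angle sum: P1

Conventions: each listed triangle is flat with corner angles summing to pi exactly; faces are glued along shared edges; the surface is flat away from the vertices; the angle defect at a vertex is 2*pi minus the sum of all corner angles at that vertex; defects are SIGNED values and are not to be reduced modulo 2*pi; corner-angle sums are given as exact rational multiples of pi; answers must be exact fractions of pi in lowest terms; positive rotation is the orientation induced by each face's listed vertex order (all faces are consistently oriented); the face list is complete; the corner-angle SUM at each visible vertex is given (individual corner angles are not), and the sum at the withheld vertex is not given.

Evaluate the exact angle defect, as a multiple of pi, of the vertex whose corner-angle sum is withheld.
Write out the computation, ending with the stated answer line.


V = 4, E = 6, F = 4; chi = V - E + F = 2
Gauss-Bonnet: total defect = 2*pi*chi = 4*pi; visible defects sum to (71/24)*pi

Answer: defect(P1) = (25/24)*pi


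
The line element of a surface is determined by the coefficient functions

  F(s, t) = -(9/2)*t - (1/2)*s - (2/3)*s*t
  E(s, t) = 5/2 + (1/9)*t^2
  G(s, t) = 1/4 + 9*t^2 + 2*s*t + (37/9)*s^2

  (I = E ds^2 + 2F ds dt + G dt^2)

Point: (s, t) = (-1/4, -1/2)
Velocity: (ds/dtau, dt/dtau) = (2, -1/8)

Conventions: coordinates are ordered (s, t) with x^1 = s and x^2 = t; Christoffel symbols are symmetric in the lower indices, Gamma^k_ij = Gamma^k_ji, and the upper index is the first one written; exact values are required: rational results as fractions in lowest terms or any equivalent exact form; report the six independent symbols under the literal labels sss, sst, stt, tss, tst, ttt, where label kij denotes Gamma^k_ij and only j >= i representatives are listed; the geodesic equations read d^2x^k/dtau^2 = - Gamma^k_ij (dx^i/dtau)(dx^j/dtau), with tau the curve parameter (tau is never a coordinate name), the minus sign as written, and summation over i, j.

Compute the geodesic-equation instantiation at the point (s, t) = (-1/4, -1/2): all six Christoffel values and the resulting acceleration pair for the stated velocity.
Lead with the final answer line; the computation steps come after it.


Answer: Gamma_sss = 660/6089, Gamma_sst = 8642/6089, Gamma_stt = 12697/12178, Gamma_tss = -728/6089, Gamma_tst = -9680/6089, Gamma_ttt = -14457/6089; accelerations (d^2s/dtau^2, d^2t/dtau^2) = (202471/779392, -108935/389696)

E = 91/36, F = 55/24, G = 433/144 at the point
E_s = 0, E_t = -1/9, F_s = -1/6, F_t = -13/3, G_s = -55/18, G_t = -19/2
EG - F^2 = 6089/2592;  g^inv = (2592/6089) * [[433/144, -55/24], [-55/24, 91/36]]
first-kind symbols [ij,l] = (1/2)(d_i g_jl + d_j g_il - d_l g_ij): [ss,s] = E_s/2 = 0, [ss,t] = F_s - E_t/2 = -1/9, [st,s] = E_t/2 = -1/18, [st,t] = G_s/2 = -55/36, [tt,s] = F_t - G_s/2 = -101/36, [tt,t] = G_t/2 = -19/4
Gamma^s_ij = (G*[ij,s] - F*[ij,t])/(EG - F^2), Gamma^t_ij = (E*[ij,t] - F*[ij,s])/(EG - F^2)
Gamma_sss = 660/6089, Gamma_sst = 8642/6089, Gamma_stt = 12697/12178, Gamma_tss = -728/6089, Gamma_tst = -9680/6089, Gamma_ttt = -14457/6089
d^2s/dtau^2 = -(Gamma_sss*(2)^2 + 2*Gamma_sst*(2)*(-1/8) + Gamma_stt*(-1/8)^2) = 202471/779392
d^2t/dtau^2 = -(Gamma_tss*(2)^2 + 2*Gamma_tst*(2)*(-1/8) + Gamma_ttt*(-1/8)^2) = -108935/389696


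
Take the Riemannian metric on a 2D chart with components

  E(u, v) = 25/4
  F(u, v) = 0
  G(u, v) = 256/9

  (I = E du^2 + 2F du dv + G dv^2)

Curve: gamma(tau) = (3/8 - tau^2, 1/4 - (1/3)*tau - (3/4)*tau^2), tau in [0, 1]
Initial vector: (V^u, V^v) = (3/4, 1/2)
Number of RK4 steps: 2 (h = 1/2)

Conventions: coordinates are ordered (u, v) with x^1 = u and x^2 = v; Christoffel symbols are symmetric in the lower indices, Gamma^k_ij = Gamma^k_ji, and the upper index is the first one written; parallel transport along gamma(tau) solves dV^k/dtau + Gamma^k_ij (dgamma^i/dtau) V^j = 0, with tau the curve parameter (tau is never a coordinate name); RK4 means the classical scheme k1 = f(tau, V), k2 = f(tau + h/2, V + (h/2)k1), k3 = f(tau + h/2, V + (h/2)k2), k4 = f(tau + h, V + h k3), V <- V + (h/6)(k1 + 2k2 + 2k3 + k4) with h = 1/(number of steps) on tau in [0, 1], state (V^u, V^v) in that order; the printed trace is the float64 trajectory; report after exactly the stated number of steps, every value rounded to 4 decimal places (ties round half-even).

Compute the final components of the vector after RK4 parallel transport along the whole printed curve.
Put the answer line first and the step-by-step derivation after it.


Answer: V^u = 0.7500, V^v = 0.5000

gamma'(tau) = (-2*tau, -1/3 - (3/2)*tau); f(tau, V)^k = -Gamma^k_ij(gamma(tau)) gamma'^i(tau) V^j; h = 1/2; intermediate values shown to 6 dp
curve data and Christoffel symbols at the stage parameters:
  tau = 0.000000: gamma = (0.375000, 0.250000), gamma' = (0.000000, -0.333333); Gamma_uuu = 0.000000, Gamma_uuv = 0.000000, Gamma_uvv = 0.000000, Gamma_vuu = 0.000000, Gamma_vuv = 0.000000, Gamma_vvv = 0.000000
  tau = 0.250000: gamma = (0.312500, 0.119792), gamma' = (-0.500000, -0.708333); Gamma_uuu = 0.000000, Gamma_uuv = 0.000000, Gamma_uvv = 0.000000, Gamma_vuu = 0.000000, Gamma_vuv = 0.000000, Gamma_vvv = 0.000000
  tau = 0.500000: gamma = (0.125000, -0.104167), gamma' = (-1.000000, -1.083333); Gamma_uuu = 0.000000, Gamma_uuv = 0.000000, Gamma_uvv = 0.000000, Gamma_vuu = 0.000000, Gamma_vuv = 0.000000, Gamma_vvv = 0.000000
  tau = 0.750000: gamma = (-0.187500, -0.421875), gamma' = (-1.500000, -1.458333); Gamma_uuu = 0.000000, Gamma_uuv = 0.000000, Gamma_uvv = 0.000000, Gamma_vuu = 0.000000, Gamma_vuv = 0.000000, Gamma_vvv = 0.000000
  tau = 1.000000: gamma = (-0.625000, -0.833333), gamma' = (-2.000000, -1.833333); Gamma_uuu = 0.000000, Gamma_uuv = 0.000000, Gamma_uvv = 0.000000, Gamma_vuu = 0.000000, Gamma_vuv = 0.000000, Gamma_vvv = 0.000000
step 0: V^u = 0.7500, V^v = 0.5000
step 1: k1 = (0.000000, 0.000000), k2 = (0.000000, 0.000000), k3 = (0.000000, 0.000000), k4 = (0.000000, 0.000000); V <- V + (h/6)(k1 + 2k2 + 2k3 + k4): V^u = 0.7500, V^v = 0.5000
step 2: k1 = (0.000000, 0.000000), k2 = (0.000000, 0.000000), k3 = (0.000000, 0.000000), k4 = (0.000000, 0.000000); V <- V + (h/6)(k1 + 2k2 + 2k3 + k4): V^u = 0.7500, V^v = 0.5000


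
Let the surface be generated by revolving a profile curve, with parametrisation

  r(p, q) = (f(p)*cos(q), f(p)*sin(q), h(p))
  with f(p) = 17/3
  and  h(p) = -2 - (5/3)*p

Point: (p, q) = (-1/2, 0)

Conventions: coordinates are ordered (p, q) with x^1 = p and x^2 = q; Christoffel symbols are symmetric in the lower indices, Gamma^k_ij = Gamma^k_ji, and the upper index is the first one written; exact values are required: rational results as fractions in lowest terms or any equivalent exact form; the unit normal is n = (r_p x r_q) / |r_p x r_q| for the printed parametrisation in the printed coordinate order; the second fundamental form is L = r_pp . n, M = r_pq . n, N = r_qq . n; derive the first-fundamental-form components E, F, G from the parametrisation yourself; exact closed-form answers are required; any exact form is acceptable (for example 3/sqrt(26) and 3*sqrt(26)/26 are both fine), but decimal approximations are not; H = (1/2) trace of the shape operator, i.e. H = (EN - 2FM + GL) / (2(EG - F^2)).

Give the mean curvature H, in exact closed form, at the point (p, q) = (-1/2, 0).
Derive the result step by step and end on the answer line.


f = 17/3, f' = 0, f'' = 0, h' = -5/3, h'' = 0
E = 25/9, F = 0, G = 289/9; answer radicand W^2 = 25/9
unnormalised second-form numerators: l = 0, m = 0, n = -85/9; L = l/sqrt(25/9), and similarly M = m/sqrt(W^2), N = n/sqrt(W^2)
H = (E*n - 2*F*m + G*l) / (2*(EG - F^2)*sqrt(W^2)); E*n - 2*F*m + G*l = -2125/81, EG - F^2 = 7225/81, so H = (-5/34)/sqrt(25/9)

Answer: H = -3/34


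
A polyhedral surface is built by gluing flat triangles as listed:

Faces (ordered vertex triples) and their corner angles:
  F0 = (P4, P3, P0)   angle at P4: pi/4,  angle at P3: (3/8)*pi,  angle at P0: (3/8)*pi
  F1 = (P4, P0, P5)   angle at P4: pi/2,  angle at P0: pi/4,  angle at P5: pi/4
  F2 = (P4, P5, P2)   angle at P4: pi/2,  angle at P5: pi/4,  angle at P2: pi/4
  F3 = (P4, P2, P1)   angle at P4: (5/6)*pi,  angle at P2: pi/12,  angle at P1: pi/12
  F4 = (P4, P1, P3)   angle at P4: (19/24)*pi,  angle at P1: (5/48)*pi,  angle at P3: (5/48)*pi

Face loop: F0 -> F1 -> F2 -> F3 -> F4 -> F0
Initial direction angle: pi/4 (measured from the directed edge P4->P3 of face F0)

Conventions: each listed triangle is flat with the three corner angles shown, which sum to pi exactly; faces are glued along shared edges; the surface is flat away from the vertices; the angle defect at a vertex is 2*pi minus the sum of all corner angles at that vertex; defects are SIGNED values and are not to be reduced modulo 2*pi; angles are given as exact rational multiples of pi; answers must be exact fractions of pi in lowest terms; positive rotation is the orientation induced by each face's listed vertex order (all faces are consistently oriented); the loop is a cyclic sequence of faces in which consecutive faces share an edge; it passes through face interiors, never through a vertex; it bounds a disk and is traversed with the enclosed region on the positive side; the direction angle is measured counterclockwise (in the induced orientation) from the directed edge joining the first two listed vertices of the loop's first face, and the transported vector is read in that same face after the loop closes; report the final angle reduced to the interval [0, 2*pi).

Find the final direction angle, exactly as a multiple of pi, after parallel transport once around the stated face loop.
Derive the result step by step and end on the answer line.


enclosed vertex P4: corner angles sum to (23/8)*pi, defect = 2*pi - (23/8)*pi = (-7/8)*pi
the final direction is the initial angle plus the enclosed defects, taken mod 2*pi in the induced orientation
final angle = pi/4 - (7/8)*pi = (11/8)*pi (mod 2*pi)

Answer: final direction angle = (11/8)*pi


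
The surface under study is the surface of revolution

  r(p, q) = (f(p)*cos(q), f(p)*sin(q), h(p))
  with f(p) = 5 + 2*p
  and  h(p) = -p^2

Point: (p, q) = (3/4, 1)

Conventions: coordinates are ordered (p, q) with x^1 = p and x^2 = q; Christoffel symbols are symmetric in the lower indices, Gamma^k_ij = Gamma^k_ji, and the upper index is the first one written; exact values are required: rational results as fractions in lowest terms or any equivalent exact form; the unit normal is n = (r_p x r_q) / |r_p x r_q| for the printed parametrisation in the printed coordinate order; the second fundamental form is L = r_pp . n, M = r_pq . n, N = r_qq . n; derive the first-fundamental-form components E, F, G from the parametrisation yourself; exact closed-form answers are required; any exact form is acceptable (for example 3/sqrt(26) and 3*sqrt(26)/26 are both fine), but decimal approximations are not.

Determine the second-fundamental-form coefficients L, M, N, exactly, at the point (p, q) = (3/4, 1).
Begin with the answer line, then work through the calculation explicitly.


Answer: L = -8/5, M = 0, N = -39/10

f = 13/2, f' = 2, f'' = 0, h' = -3/2, h'' = -2
E = 25/4, F = 0, G = 169/4; answer radicand W^2 = 25/4
unnormalised second-form numerators: l = -4, m = 0, n = -39/4; L = l/sqrt(25/4), and similarly M = m/sqrt(W^2), N = n/sqrt(W^2)


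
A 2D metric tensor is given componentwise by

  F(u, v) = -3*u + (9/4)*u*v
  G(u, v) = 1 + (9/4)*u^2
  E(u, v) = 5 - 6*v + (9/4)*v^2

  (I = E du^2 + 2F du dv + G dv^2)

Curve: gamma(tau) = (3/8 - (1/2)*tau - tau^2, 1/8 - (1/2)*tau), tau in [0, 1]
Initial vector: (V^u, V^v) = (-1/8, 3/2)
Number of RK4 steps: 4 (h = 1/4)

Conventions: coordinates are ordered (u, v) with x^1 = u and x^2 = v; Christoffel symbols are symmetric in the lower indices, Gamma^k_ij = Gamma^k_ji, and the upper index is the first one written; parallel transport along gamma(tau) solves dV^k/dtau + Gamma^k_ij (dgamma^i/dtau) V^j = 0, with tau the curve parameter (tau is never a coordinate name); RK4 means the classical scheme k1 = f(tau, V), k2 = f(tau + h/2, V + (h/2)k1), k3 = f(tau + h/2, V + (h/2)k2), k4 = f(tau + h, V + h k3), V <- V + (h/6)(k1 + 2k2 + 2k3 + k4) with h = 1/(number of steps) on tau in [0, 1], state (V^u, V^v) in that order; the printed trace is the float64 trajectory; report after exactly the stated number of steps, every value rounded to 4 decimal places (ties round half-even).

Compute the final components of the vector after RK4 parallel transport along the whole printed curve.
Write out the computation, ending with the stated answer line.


gamma'(tau) = (-1/2 - 2*tau, -1/2); f(tau, V)^k = -Gamma^k_ij(gamma(tau)) gamma'^i(tau) V^j; h = 1/4; intermediate values shown to 6 dp
curve data and Christoffel symbols at the stage parameters:
  tau = 0.000000: gamma = (0.375000, 0.125000), gamma' = (-0.500000, -0.500000); Gamma_uuu = 0.000000, Gamma_uuv = -0.590832, Gamma_uvv = 0.000000, Gamma_vuu = 0.000000, Gamma_vuv = 0.183362, Gamma_vvv = 0.000000
  tau = 0.125000: gamma = (0.296875, 0.062500), gamma' = (-0.750000, -0.500000); Gamma_uuu = 0.000000, Gamma_uuv = -0.591747, Gamma_uvv = 0.000000, Gamma_vuu = 0.000000, Gamma_vuv = 0.138236, Gamma_vvv = 0.000000
  tau = 0.250000: gamma = (0.187500, 0.000000), gamma' = (-1.000000, -0.500000); Gamma_uuu = 0.000000, Gamma_uuv = -0.590656, Gamma_uvv = 0.000000, Gamma_vuu = 0.000000, Gamma_vuv = 0.083061, Gamma_vvv = 0.000000
  tau = 0.375000: gamma = (0.046875, -0.062500), gamma' = (-1.250000, -0.500000); Gamma_uuu = 0.000000, Gamma_uuv = -0.582813, Gamma_uvv = 0.000000, Gamma_vuu = 0.000000, Gamma_vuv = 0.019572, Gamma_vvv = 0.000000
  tau = 0.500000: gamma = (-0.125000, -0.125000), gamma' = (-1.500000, -0.500000); Gamma_uuu = 0.000000, Gamma_uuv = -0.563758, Gamma_uvv = 0.000000, Gamma_vuu = 0.000000, Gamma_vuv = -0.048322, Gamma_vvv = 0.000000
  tau = 0.625000: gamma = (-0.328125, -0.187500), gamma' = (-1.750000, -0.500000); Gamma_uuu = 0.000000, Gamma_uuv = -0.530824, Gamma_uvv = 0.000000, Gamma_vuu = 0.000000, Gamma_vuv = -0.114527, Gamma_vvv = 0.000000
  tau = 0.750000: gamma = (-0.562500, -0.250000), gamma' = (-2.000000, -0.500000); Gamma_uuu = 0.000000, Gamma_uuv = -0.484526, Gamma_uvv = 0.000000, Gamma_vuu = 0.000000, Gamma_vuv = -0.172134, Gamma_vvv = 0.000000
  tau = 0.875000: gamma = (-0.828125, -0.312500), gamma' = (-2.250000, -0.500000); Gamma_uuu = 0.000000, Gamma_uuv = -0.428714, Gamma_uvv = 0.000000, Gamma_vuu = 0.000000, Gamma_vuv = -0.215714, Gamma_vvv = 0.000000
  tau = 1.000000: gamma = (-1.125000, -0.375000), gamma' = (-2.500000, -0.500000); Gamma_uuu = 0.000000, Gamma_uuv = -0.369092, Gamma_uvv = 0.000000, Gamma_vuu = 0.000000, Gamma_vuv = -0.243061, Gamma_vvv = 0.000000
step 0: V^u = -0.1250, V^v = 1.5000
step 1: k1 = (-0.406197, 0.126061), k2 = (-0.620701, 0.145000), k3 = (-0.613819, 0.143392), k4 = (-0.824922, 0.116005); V <- V + (h/6)(k1 + 2k2 + 2k3 + k4): V^u = -0.2792, V^v = 1.5341
step 2: k1 = (-0.823688, 0.115831), k2 = (-1.016823, 0.034147), k3 = (-1.002349, 0.033661), k4 = (-1.155096, -0.099008); V <- V + (h/6)(k1 + 2k2 + 2k3 + k4): V^u = -0.5299, V^v = 1.5405
step 3: k1 = (-1.153316, -0.098856), k2 = (-1.240627, -0.267669), k3 = (-1.218128, -0.262815), k4 = (-1.226978, -0.435900); V <- V + (h/6)(k1 + 2k2 + 2k3 + k4): V^u = -0.8340, V^v = 1.4740
step 4: k1 = (-1.226328, -0.435669), k2 = (-1.157656, -0.582491), k3 = (-1.141793, -0.574510), k4 = (-1.020976, -0.672350); V <- V + (h/6)(k1 + 2k2 + 2k3 + k4): V^u = -1.1192, V^v = 1.3314

Answer: V^u = -1.1192, V^v = 1.3314


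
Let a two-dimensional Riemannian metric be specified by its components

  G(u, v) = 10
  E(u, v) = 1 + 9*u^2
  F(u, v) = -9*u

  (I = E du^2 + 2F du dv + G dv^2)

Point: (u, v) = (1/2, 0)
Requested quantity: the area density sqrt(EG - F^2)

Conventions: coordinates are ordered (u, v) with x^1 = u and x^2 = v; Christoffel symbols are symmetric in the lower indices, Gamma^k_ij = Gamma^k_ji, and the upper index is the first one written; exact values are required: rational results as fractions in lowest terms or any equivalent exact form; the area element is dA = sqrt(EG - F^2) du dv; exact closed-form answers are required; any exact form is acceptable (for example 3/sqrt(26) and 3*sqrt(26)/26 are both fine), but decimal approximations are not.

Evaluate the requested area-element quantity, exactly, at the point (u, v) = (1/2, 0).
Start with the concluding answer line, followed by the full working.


Answer: sqrt(EG - F^2) = 7/2

E = 13/4, F = -9/2, G = 10; EG - F^2 = 49/4
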